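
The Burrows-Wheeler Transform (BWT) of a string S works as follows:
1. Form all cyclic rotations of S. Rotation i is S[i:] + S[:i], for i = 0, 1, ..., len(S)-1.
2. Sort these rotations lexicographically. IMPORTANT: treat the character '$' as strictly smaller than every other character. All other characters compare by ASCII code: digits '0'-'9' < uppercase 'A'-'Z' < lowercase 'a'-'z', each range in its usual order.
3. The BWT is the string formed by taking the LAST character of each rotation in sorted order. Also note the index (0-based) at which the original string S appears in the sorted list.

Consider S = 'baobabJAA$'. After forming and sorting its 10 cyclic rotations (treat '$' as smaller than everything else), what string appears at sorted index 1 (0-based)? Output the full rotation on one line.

Answer: A$baobabJA

Derivation:
All 10 rotations (rotation i = S[i:]+S[:i]):
  rot[0] = baobabJAA$
  rot[1] = aobabJAA$b
  rot[2] = obabJAA$ba
  rot[3] = babJAA$bao
  rot[4] = abJAA$baob
  rot[5] = bJAA$baoba
  rot[6] = JAA$baobab
  rot[7] = AA$baobabJ
  rot[8] = A$baobabJA
  rot[9] = $baobabJAA
Sorted (with $ < everything):
  sorted[0] = $baobabJAA
  sorted[1] = A$baobabJA
  sorted[2] = AA$baobabJ
  sorted[3] = JAA$baobab
  sorted[4] = abJAA$baob
  sorted[5] = aobabJAA$b
  sorted[6] = bJAA$baoba
  sorted[7] = babJAA$bao
  sorted[8] = baobabJAA$
  sorted[9] = obabJAA$ba
sorted[1] = A$baobabJA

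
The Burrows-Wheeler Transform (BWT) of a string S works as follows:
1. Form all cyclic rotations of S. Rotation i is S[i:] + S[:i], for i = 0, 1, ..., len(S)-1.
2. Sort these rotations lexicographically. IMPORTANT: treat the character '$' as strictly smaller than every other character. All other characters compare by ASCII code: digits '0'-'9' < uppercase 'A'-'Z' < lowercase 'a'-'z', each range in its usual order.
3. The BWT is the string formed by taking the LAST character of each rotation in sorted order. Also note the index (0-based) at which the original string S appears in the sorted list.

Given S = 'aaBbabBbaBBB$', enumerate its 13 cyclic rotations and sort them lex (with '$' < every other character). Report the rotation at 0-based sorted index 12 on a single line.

All 13 rotations (rotation i = S[i:]+S[:i]):
  rot[0] = aaBbabBbaBBB$
  rot[1] = aBbabBbaBBB$a
  rot[2] = BbabBbaBBB$aa
  rot[3] = babBbaBBB$aaB
  rot[4] = abBbaBBB$aaBb
  rot[5] = bBbaBBB$aaBba
  rot[6] = BbaBBB$aaBbab
  rot[7] = baBBB$aaBbabB
  rot[8] = aBBB$aaBbabBb
  rot[9] = BBB$aaBbabBba
  rot[10] = BB$aaBbabBbaB
  rot[11] = B$aaBbabBbaBB
  rot[12] = $aaBbabBbaBBB
Sorted (with $ < everything):
  sorted[0] = $aaBbabBbaBBB
  sorted[1] = B$aaBbabBbaBB
  sorted[2] = BB$aaBbabBbaB
  sorted[3] = BBB$aaBbabBba
  sorted[4] = BbaBBB$aaBbab
  sorted[5] = BbabBbaBBB$aa
  sorted[6] = aBBB$aaBbabBb
  sorted[7] = aBbabBbaBBB$a
  sorted[8] = aaBbabBbaBBB$
  sorted[9] = abBbaBBB$aaBb
  sorted[10] = bBbaBBB$aaBba
  sorted[11] = baBBB$aaBbabB
  sorted[12] = babBbaBBB$aaB
sorted[12] = babBbaBBB$aaB

Answer: babBbaBBB$aaB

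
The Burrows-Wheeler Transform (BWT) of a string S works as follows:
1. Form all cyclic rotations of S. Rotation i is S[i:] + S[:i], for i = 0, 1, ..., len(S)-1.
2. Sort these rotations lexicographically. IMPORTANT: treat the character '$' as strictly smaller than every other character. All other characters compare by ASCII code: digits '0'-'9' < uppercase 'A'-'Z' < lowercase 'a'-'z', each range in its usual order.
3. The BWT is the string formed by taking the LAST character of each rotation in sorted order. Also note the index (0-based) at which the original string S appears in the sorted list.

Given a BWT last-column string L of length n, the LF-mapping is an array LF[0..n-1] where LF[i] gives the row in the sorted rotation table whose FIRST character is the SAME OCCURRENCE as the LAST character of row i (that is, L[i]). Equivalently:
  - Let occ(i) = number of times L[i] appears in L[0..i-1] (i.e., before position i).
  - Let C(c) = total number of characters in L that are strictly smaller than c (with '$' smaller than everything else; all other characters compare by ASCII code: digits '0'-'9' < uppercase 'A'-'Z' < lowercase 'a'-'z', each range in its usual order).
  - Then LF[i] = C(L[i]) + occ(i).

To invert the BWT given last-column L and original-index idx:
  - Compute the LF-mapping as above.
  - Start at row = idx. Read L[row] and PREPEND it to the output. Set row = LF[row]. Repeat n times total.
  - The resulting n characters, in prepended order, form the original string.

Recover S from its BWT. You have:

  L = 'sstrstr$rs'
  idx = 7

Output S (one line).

LF mapping: 4 5 8 1 6 9 2 0 3 7
Walk LF starting at row 7, prepending L[row]:
  step 1: row=7, L[7]='$', prepend. Next row=LF[7]=0
  step 2: row=0, L[0]='s', prepend. Next row=LF[0]=4
  step 3: row=4, L[4]='s', prepend. Next row=LF[4]=6
  step 4: row=6, L[6]='r', prepend. Next row=LF[6]=2
  step 5: row=2, L[2]='t', prepend. Next row=LF[2]=8
  step 6: row=8, L[8]='r', prepend. Next row=LF[8]=3
  step 7: row=3, L[3]='r', prepend. Next row=LF[3]=1
  step 8: row=1, L[1]='s', prepend. Next row=LF[1]=5
  step 9: row=5, L[5]='t', prepend. Next row=LF[5]=9
  step 10: row=9, L[9]='s', prepend. Next row=LF[9]=7
Reversed output: stsrrtrss$

Answer: stsrrtrss$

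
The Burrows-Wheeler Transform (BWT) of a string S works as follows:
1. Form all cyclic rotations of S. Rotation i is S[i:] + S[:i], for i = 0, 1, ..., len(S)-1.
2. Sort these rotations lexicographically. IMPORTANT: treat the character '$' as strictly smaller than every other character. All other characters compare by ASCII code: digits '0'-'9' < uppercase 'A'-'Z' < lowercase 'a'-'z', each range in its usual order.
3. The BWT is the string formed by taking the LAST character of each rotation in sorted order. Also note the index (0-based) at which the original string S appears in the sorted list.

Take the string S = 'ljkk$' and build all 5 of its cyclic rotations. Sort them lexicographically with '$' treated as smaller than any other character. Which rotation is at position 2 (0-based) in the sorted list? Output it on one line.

All 5 rotations (rotation i = S[i:]+S[:i]):
  rot[0] = ljkk$
  rot[1] = jkk$l
  rot[2] = kk$lj
  rot[3] = k$ljk
  rot[4] = $ljkk
Sorted (with $ < everything):
  sorted[0] = $ljkk
  sorted[1] = jkk$l
  sorted[2] = k$ljk
  sorted[3] = kk$lj
  sorted[4] = ljkk$
sorted[2] = k$ljk

Answer: k$ljk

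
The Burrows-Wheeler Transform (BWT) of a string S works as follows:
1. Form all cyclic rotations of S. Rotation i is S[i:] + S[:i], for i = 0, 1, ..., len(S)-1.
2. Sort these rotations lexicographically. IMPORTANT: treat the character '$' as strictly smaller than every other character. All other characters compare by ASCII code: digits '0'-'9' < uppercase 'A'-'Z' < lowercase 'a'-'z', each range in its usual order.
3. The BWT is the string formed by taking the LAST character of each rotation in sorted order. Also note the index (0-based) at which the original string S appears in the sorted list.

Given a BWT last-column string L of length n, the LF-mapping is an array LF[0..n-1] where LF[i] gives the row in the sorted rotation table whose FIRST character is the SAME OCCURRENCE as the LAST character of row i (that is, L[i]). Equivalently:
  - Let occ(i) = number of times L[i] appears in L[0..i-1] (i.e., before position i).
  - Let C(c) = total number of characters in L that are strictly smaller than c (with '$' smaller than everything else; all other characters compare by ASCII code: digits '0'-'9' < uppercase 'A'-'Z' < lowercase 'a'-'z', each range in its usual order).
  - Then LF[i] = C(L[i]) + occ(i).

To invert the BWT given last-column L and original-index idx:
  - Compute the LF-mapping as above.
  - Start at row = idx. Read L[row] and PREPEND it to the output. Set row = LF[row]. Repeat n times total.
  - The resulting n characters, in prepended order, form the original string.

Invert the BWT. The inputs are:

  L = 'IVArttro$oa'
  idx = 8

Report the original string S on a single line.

Answer: rotatorVAI$

Derivation:
LF mapping: 2 3 1 7 9 10 8 5 0 6 4
Walk LF starting at row 8, prepending L[row]:
  step 1: row=8, L[8]='$', prepend. Next row=LF[8]=0
  step 2: row=0, L[0]='I', prepend. Next row=LF[0]=2
  step 3: row=2, L[2]='A', prepend. Next row=LF[2]=1
  step 4: row=1, L[1]='V', prepend. Next row=LF[1]=3
  step 5: row=3, L[3]='r', prepend. Next row=LF[3]=7
  step 6: row=7, L[7]='o', prepend. Next row=LF[7]=5
  step 7: row=5, L[5]='t', prepend. Next row=LF[5]=10
  step 8: row=10, L[10]='a', prepend. Next row=LF[10]=4
  step 9: row=4, L[4]='t', prepend. Next row=LF[4]=9
  step 10: row=9, L[9]='o', prepend. Next row=LF[9]=6
  step 11: row=6, L[6]='r', prepend. Next row=LF[6]=8
Reversed output: rotatorVAI$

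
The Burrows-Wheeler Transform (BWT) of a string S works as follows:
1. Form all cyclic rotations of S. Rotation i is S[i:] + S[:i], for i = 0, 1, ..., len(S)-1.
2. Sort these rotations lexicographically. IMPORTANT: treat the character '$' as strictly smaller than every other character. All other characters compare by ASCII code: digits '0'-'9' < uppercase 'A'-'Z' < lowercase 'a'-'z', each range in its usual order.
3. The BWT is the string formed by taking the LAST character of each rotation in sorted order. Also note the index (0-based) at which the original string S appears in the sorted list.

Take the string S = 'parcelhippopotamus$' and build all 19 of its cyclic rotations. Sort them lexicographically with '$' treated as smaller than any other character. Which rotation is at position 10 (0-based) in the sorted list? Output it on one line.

Answer: otamus$parcelhippop

Derivation:
All 19 rotations (rotation i = S[i:]+S[:i]):
  rot[0] = parcelhippopotamus$
  rot[1] = arcelhippopotamus$p
  rot[2] = rcelhippopotamus$pa
  rot[3] = celhippopotamus$par
  rot[4] = elhippopotamus$parc
  rot[5] = lhippopotamus$parce
  rot[6] = hippopotamus$parcel
  rot[7] = ippopotamus$parcelh
  rot[8] = ppopotamus$parcelhi
  rot[9] = popotamus$parcelhip
  rot[10] = opotamus$parcelhipp
  rot[11] = potamus$parcelhippo
  rot[12] = otamus$parcelhippop
  rot[13] = tamus$parcelhippopo
  rot[14] = amus$parcelhippopot
  rot[15] = mus$parcelhippopota
  rot[16] = us$parcelhippopotam
  rot[17] = s$parcelhippopotamu
  rot[18] = $parcelhippopotamus
Sorted (with $ < everything):
  sorted[0] = $parcelhippopotamus
  sorted[1] = amus$parcelhippopot
  sorted[2] = arcelhippopotamus$p
  sorted[3] = celhippopotamus$par
  sorted[4] = elhippopotamus$parc
  sorted[5] = hippopotamus$parcel
  sorted[6] = ippopotamus$parcelh
  sorted[7] = lhippopotamus$parce
  sorted[8] = mus$parcelhippopota
  sorted[9] = opotamus$parcelhipp
  sorted[10] = otamus$parcelhippop
  sorted[11] = parcelhippopotamus$
  sorted[12] = popotamus$parcelhip
  sorted[13] = potamus$parcelhippo
  sorted[14] = ppopotamus$parcelhi
  sorted[15] = rcelhippopotamus$pa
  sorted[16] = s$parcelhippopotamu
  sorted[17] = tamus$parcelhippopo
  sorted[18] = us$parcelhippopotam
sorted[10] = otamus$parcelhippop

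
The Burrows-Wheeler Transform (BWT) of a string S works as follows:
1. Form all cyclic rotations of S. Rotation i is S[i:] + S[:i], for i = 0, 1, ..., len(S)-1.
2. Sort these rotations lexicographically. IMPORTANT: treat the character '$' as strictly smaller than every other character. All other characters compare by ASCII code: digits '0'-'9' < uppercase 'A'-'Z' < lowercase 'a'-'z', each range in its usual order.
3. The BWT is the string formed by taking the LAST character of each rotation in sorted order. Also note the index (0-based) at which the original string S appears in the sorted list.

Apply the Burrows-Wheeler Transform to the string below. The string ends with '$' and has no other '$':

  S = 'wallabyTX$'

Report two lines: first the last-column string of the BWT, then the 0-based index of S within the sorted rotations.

Answer: XyTlwala$b
8

Derivation:
All 10 rotations (rotation i = S[i:]+S[:i]):
  rot[0] = wallabyTX$
  rot[1] = allabyTX$w
  rot[2] = llabyTX$wa
  rot[3] = labyTX$wal
  rot[4] = abyTX$wall
  rot[5] = byTX$walla
  rot[6] = yTX$wallab
  rot[7] = TX$wallaby
  rot[8] = X$wallabyT
  rot[9] = $wallabyTX
Sorted (with $ < everything):
  sorted[0] = $wallabyTX  (last char: 'X')
  sorted[1] = TX$wallaby  (last char: 'y')
  sorted[2] = X$wallabyT  (last char: 'T')
  sorted[3] = abyTX$wall  (last char: 'l')
  sorted[4] = allabyTX$w  (last char: 'w')
  sorted[5] = byTX$walla  (last char: 'a')
  sorted[6] = labyTX$wal  (last char: 'l')
  sorted[7] = llabyTX$wa  (last char: 'a')
  sorted[8] = wallabyTX$  (last char: '$')
  sorted[9] = yTX$wallab  (last char: 'b')
Last column: XyTlwala$b
Original string S is at sorted index 8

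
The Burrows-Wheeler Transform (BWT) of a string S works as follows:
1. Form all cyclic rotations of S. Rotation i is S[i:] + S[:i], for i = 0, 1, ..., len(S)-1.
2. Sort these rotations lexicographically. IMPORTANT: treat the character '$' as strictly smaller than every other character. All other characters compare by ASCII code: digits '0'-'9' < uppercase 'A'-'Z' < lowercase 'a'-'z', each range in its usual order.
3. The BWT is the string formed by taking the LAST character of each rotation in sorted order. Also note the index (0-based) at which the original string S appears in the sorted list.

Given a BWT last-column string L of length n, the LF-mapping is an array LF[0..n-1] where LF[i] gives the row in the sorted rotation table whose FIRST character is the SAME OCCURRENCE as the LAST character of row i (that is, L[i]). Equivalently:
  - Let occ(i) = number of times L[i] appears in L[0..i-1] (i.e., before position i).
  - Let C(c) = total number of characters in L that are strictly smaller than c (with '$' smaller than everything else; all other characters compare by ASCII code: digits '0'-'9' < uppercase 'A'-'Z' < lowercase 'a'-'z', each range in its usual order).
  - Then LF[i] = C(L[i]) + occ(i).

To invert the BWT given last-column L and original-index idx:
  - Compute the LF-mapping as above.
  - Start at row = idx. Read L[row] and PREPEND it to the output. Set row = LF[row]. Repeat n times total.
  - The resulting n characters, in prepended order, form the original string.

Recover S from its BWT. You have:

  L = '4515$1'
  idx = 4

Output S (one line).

Answer: 51154$

Derivation:
LF mapping: 3 4 1 5 0 2
Walk LF starting at row 4, prepending L[row]:
  step 1: row=4, L[4]='$', prepend. Next row=LF[4]=0
  step 2: row=0, L[0]='4', prepend. Next row=LF[0]=3
  step 3: row=3, L[3]='5', prepend. Next row=LF[3]=5
  step 4: row=5, L[5]='1', prepend. Next row=LF[5]=2
  step 5: row=2, L[2]='1', prepend. Next row=LF[2]=1
  step 6: row=1, L[1]='5', prepend. Next row=LF[1]=4
Reversed output: 51154$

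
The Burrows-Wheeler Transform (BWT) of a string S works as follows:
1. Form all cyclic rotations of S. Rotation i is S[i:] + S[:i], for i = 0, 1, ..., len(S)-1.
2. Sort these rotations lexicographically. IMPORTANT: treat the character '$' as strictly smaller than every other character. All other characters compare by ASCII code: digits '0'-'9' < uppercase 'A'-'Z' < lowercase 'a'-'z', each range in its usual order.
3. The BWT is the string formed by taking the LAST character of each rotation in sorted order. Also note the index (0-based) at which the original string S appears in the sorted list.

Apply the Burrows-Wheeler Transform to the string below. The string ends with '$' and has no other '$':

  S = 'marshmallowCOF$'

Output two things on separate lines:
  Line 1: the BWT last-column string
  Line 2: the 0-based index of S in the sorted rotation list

All 15 rotations (rotation i = S[i:]+S[:i]):
  rot[0] = marshmallowCOF$
  rot[1] = arshmallowCOF$m
  rot[2] = rshmallowCOF$ma
  rot[3] = shmallowCOF$mar
  rot[4] = hmallowCOF$mars
  rot[5] = mallowCOF$marsh
  rot[6] = allowCOF$marshm
  rot[7] = llowCOF$marshma
  rot[8] = lowCOF$marshmal
  rot[9] = owCOF$marshmall
  rot[10] = wCOF$marshmallo
  rot[11] = COF$marshmallow
  rot[12] = OF$marshmallowC
  rot[13] = F$marshmallowCO
  rot[14] = $marshmallowCOF
Sorted (with $ < everything):
  sorted[0] = $marshmallowCOF  (last char: 'F')
  sorted[1] = COF$marshmallow  (last char: 'w')
  sorted[2] = F$marshmallowCO  (last char: 'O')
  sorted[3] = OF$marshmallowC  (last char: 'C')
  sorted[4] = allowCOF$marshm  (last char: 'm')
  sorted[5] = arshmallowCOF$m  (last char: 'm')
  sorted[6] = hmallowCOF$mars  (last char: 's')
  sorted[7] = llowCOF$marshma  (last char: 'a')
  sorted[8] = lowCOF$marshmal  (last char: 'l')
  sorted[9] = mallowCOF$marsh  (last char: 'h')
  sorted[10] = marshmallowCOF$  (last char: '$')
  sorted[11] = owCOF$marshmall  (last char: 'l')
  sorted[12] = rshmallowCOF$ma  (last char: 'a')
  sorted[13] = shmallowCOF$mar  (last char: 'r')
  sorted[14] = wCOF$marshmallo  (last char: 'o')
Last column: FwOCmmsalh$laro
Original string S is at sorted index 10

Answer: FwOCmmsalh$laro
10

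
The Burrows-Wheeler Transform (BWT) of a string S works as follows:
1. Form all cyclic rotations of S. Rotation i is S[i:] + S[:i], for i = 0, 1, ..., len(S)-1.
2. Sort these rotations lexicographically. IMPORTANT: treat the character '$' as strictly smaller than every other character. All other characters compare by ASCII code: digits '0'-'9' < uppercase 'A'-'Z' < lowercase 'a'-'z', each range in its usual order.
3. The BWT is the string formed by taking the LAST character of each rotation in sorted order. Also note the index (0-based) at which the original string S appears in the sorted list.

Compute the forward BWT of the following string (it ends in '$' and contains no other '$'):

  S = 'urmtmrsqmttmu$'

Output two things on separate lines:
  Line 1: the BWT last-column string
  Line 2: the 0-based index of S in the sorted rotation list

Answer: utrqtsumrmtmm$
13

Derivation:
All 14 rotations (rotation i = S[i:]+S[:i]):
  rot[0] = urmtmrsqmttmu$
  rot[1] = rmtmrsqmttmu$u
  rot[2] = mtmrsqmttmu$ur
  rot[3] = tmrsqmttmu$urm
  rot[4] = mrsqmttmu$urmt
  rot[5] = rsqmttmu$urmtm
  rot[6] = sqmttmu$urmtmr
  rot[7] = qmttmu$urmtmrs
  rot[8] = mttmu$urmtmrsq
  rot[9] = ttmu$urmtmrsqm
  rot[10] = tmu$urmtmrsqmt
  rot[11] = mu$urmtmrsqmtt
  rot[12] = u$urmtmrsqmttm
  rot[13] = $urmtmrsqmttmu
Sorted (with $ < everything):
  sorted[0] = $urmtmrsqmttmu  (last char: 'u')
  sorted[1] = mrsqmttmu$urmt  (last char: 't')
  sorted[2] = mtmrsqmttmu$ur  (last char: 'r')
  sorted[3] = mttmu$urmtmrsq  (last char: 'q')
  sorted[4] = mu$urmtmrsqmtt  (last char: 't')
  sorted[5] = qmttmu$urmtmrs  (last char: 's')
  sorted[6] = rmtmrsqmttmu$u  (last char: 'u')
  sorted[7] = rsqmttmu$urmtm  (last char: 'm')
  sorted[8] = sqmttmu$urmtmr  (last char: 'r')
  sorted[9] = tmrsqmttmu$urm  (last char: 'm')
  sorted[10] = tmu$urmtmrsqmt  (last char: 't')
  sorted[11] = ttmu$urmtmrsqm  (last char: 'm')
  sorted[12] = u$urmtmrsqmttm  (last char: 'm')
  sorted[13] = urmtmrsqmttmu$  (last char: '$')
Last column: utrqtsumrmtmm$
Original string S is at sorted index 13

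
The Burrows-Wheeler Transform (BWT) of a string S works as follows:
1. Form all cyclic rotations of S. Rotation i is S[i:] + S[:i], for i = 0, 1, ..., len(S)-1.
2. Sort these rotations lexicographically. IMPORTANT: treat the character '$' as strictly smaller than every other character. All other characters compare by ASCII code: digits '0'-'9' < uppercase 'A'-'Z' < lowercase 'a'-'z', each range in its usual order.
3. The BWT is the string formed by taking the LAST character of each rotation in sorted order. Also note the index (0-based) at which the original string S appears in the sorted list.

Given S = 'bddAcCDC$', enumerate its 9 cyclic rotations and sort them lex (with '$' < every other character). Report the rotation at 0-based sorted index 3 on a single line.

All 9 rotations (rotation i = S[i:]+S[:i]):
  rot[0] = bddAcCDC$
  rot[1] = ddAcCDC$b
  rot[2] = dAcCDC$bd
  rot[3] = AcCDC$bdd
  rot[4] = cCDC$bddA
  rot[5] = CDC$bddAc
  rot[6] = DC$bddAcC
  rot[7] = C$bddAcCD
  rot[8] = $bddAcCDC
Sorted (with $ < everything):
  sorted[0] = $bddAcCDC
  sorted[1] = AcCDC$bdd
  sorted[2] = C$bddAcCD
  sorted[3] = CDC$bddAc
  sorted[4] = DC$bddAcC
  sorted[5] = bddAcCDC$
  sorted[6] = cCDC$bddA
  sorted[7] = dAcCDC$bd
  sorted[8] = ddAcCDC$b
sorted[3] = CDC$bddAc

Answer: CDC$bddAc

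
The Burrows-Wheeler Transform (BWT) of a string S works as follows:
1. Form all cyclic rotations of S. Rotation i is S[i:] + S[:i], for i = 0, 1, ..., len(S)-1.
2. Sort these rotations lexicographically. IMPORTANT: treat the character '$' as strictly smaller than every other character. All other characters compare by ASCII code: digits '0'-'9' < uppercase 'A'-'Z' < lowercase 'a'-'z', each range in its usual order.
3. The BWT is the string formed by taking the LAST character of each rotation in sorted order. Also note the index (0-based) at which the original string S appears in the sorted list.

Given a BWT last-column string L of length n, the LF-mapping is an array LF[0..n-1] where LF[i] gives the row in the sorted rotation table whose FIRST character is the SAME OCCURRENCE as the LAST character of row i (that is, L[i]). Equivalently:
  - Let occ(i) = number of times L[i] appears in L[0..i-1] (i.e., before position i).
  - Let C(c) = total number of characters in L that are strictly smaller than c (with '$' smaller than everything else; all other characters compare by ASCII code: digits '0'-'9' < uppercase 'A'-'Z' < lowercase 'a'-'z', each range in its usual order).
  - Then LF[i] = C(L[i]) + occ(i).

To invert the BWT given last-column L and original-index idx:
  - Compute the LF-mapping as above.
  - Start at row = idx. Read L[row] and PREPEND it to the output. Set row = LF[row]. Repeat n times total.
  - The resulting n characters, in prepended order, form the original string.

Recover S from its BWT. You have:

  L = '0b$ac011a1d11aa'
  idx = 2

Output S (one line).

LF mapping: 1 12 0 8 13 2 3 4 9 5 14 6 7 10 11
Walk LF starting at row 2, prepending L[row]:
  step 1: row=2, L[2]='$', prepend. Next row=LF[2]=0
  step 2: row=0, L[0]='0', prepend. Next row=LF[0]=1
  step 3: row=1, L[1]='b', prepend. Next row=LF[1]=12
  step 4: row=12, L[12]='1', prepend. Next row=LF[12]=7
  step 5: row=7, L[7]='1', prepend. Next row=LF[7]=4
  step 6: row=4, L[4]='c', prepend. Next row=LF[4]=13
  step 7: row=13, L[13]='a', prepend. Next row=LF[13]=10
  step 8: row=10, L[10]='d', prepend. Next row=LF[10]=14
  step 9: row=14, L[14]='a', prepend. Next row=LF[14]=11
  step 10: row=11, L[11]='1', prepend. Next row=LF[11]=6
  step 11: row=6, L[6]='1', prepend. Next row=LF[6]=3
  step 12: row=3, L[3]='a', prepend. Next row=LF[3]=8
  step 13: row=8, L[8]='a', prepend. Next row=LF[8]=9
  step 14: row=9, L[9]='1', prepend. Next row=LF[9]=5
  step 15: row=5, L[5]='0', prepend. Next row=LF[5]=2
Reversed output: 01aa11adac11b0$

Answer: 01aa11adac11b0$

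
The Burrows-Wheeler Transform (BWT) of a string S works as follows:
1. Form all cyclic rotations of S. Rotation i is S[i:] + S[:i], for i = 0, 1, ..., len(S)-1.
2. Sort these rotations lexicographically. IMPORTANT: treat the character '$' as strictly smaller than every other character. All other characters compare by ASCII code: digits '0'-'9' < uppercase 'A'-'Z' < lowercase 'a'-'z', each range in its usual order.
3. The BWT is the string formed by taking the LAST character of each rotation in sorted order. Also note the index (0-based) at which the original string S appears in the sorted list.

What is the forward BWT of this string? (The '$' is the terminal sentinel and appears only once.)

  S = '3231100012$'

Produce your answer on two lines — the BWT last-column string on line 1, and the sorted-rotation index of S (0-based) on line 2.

Answer: 2100130132$
10

Derivation:
All 11 rotations (rotation i = S[i:]+S[:i]):
  rot[0] = 3231100012$
  rot[1] = 231100012$3
  rot[2] = 31100012$32
  rot[3] = 1100012$323
  rot[4] = 100012$3231
  rot[5] = 00012$32311
  rot[6] = 0012$323110
  rot[7] = 012$3231100
  rot[8] = 12$32311000
  rot[9] = 2$323110001
  rot[10] = $3231100012
Sorted (with $ < everything):
  sorted[0] = $3231100012  (last char: '2')
  sorted[1] = 00012$32311  (last char: '1')
  sorted[2] = 0012$323110  (last char: '0')
  sorted[3] = 012$3231100  (last char: '0')
  sorted[4] = 100012$3231  (last char: '1')
  sorted[5] = 1100012$323  (last char: '3')
  sorted[6] = 12$32311000  (last char: '0')
  sorted[7] = 2$323110001  (last char: '1')
  sorted[8] = 231100012$3  (last char: '3')
  sorted[9] = 31100012$32  (last char: '2')
  sorted[10] = 3231100012$  (last char: '$')
Last column: 2100130132$
Original string S is at sorted index 10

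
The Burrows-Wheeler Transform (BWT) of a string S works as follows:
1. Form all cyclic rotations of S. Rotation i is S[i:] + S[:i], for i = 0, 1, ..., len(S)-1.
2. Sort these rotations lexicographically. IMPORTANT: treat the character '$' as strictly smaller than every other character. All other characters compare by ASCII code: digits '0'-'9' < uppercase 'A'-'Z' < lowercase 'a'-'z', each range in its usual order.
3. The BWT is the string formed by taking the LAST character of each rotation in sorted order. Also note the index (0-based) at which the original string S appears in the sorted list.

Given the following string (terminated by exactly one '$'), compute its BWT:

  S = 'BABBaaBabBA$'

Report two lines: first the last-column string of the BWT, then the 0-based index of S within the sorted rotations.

All 12 rotations (rotation i = S[i:]+S[:i]):
  rot[0] = BABBaaBabBA$
  rot[1] = ABBaaBabBA$B
  rot[2] = BBaaBabBA$BA
  rot[3] = BaaBabBA$BAB
  rot[4] = aaBabBA$BABB
  rot[5] = aBabBA$BABBa
  rot[6] = BabBA$BABBaa
  rot[7] = abBA$BABBaaB
  rot[8] = bBA$BABBaaBa
  rot[9] = BA$BABBaaBab
  rot[10] = A$BABBaaBabB
  rot[11] = $BABBaaBabBA
Sorted (with $ < everything):
  sorted[0] = $BABBaaBabBA  (last char: 'A')
  sorted[1] = A$BABBaaBabB  (last char: 'B')
  sorted[2] = ABBaaBabBA$B  (last char: 'B')
  sorted[3] = BA$BABBaaBab  (last char: 'b')
  sorted[4] = BABBaaBabBA$  (last char: '$')
  sorted[5] = BBaaBabBA$BA  (last char: 'A')
  sorted[6] = BaaBabBA$BAB  (last char: 'B')
  sorted[7] = BabBA$BABBaa  (last char: 'a')
  sorted[8] = aBabBA$BABBa  (last char: 'a')
  sorted[9] = aaBabBA$BABB  (last char: 'B')
  sorted[10] = abBA$BABBaaB  (last char: 'B')
  sorted[11] = bBA$BABBaaBa  (last char: 'a')
Last column: ABBb$ABaaBBa
Original string S is at sorted index 4

Answer: ABBb$ABaaBBa
4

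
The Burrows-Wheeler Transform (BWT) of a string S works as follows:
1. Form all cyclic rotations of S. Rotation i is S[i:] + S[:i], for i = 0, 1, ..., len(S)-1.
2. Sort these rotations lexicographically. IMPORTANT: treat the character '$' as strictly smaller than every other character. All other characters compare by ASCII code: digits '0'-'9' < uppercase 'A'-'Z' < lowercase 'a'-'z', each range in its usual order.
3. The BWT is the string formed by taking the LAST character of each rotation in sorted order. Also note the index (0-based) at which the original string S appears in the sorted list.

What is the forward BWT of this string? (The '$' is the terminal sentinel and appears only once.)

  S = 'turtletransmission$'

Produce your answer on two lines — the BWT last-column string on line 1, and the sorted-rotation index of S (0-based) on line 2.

Answer: nrlsmtsoaitusnire$t
17

Derivation:
All 19 rotations (rotation i = S[i:]+S[:i]):
  rot[0] = turtletransmission$
  rot[1] = urtletransmission$t
  rot[2] = rtletransmission$tu
  rot[3] = tletransmission$tur
  rot[4] = letransmission$turt
  rot[5] = etransmission$turtl
  rot[6] = transmission$turtle
  rot[7] = ransmission$turtlet
  rot[8] = ansmission$turtletr
  rot[9] = nsmission$turtletra
  rot[10] = smission$turtletran
  rot[11] = mission$turtletrans
  rot[12] = ission$turtletransm
  rot[13] = ssion$turtletransmi
  rot[14] = sion$turtletransmis
  rot[15] = ion$turtletransmiss
  rot[16] = on$turtletransmissi
  rot[17] = n$turtletransmissio
  rot[18] = $turtletransmission
Sorted (with $ < everything):
  sorted[0] = $turtletransmission  (last char: 'n')
  sorted[1] = ansmission$turtletr  (last char: 'r')
  sorted[2] = etransmission$turtl  (last char: 'l')
  sorted[3] = ion$turtletransmiss  (last char: 's')
  sorted[4] = ission$turtletransm  (last char: 'm')
  sorted[5] = letransmission$turt  (last char: 't')
  sorted[6] = mission$turtletrans  (last char: 's')
  sorted[7] = n$turtletransmissio  (last char: 'o')
  sorted[8] = nsmission$turtletra  (last char: 'a')
  sorted[9] = on$turtletransmissi  (last char: 'i')
  sorted[10] = ransmission$turtlet  (last char: 't')
  sorted[11] = rtletransmission$tu  (last char: 'u')
  sorted[12] = sion$turtletransmis  (last char: 's')
  sorted[13] = smission$turtletran  (last char: 'n')
  sorted[14] = ssion$turtletransmi  (last char: 'i')
  sorted[15] = tletransmission$tur  (last char: 'r')
  sorted[16] = transmission$turtle  (last char: 'e')
  sorted[17] = turtletransmission$  (last char: '$')
  sorted[18] = urtletransmission$t  (last char: 't')
Last column: nrlsmtsoaitusnire$t
Original string S is at sorted index 17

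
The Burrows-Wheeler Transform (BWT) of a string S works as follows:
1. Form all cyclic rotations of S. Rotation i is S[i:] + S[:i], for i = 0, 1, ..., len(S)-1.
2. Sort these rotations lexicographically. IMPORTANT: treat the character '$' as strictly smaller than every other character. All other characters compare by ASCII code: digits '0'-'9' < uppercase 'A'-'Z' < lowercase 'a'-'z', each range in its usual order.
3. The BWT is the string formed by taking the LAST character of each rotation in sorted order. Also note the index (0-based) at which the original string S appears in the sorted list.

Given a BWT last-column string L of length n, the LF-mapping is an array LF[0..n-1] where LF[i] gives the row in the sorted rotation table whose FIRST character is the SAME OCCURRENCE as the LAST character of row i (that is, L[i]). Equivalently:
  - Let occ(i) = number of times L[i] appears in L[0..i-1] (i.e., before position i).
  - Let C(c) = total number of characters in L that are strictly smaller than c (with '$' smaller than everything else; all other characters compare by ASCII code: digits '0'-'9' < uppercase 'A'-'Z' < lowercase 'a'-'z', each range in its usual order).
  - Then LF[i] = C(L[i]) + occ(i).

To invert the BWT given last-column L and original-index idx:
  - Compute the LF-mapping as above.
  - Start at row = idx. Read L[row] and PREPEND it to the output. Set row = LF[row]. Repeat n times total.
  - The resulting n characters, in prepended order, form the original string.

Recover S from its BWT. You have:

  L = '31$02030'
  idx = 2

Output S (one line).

Answer: 0210033$

Derivation:
LF mapping: 6 4 0 1 5 2 7 3
Walk LF starting at row 2, prepending L[row]:
  step 1: row=2, L[2]='$', prepend. Next row=LF[2]=0
  step 2: row=0, L[0]='3', prepend. Next row=LF[0]=6
  step 3: row=6, L[6]='3', prepend. Next row=LF[6]=7
  step 4: row=7, L[7]='0', prepend. Next row=LF[7]=3
  step 5: row=3, L[3]='0', prepend. Next row=LF[3]=1
  step 6: row=1, L[1]='1', prepend. Next row=LF[1]=4
  step 7: row=4, L[4]='2', prepend. Next row=LF[4]=5
  step 8: row=5, L[5]='0', prepend. Next row=LF[5]=2
Reversed output: 0210033$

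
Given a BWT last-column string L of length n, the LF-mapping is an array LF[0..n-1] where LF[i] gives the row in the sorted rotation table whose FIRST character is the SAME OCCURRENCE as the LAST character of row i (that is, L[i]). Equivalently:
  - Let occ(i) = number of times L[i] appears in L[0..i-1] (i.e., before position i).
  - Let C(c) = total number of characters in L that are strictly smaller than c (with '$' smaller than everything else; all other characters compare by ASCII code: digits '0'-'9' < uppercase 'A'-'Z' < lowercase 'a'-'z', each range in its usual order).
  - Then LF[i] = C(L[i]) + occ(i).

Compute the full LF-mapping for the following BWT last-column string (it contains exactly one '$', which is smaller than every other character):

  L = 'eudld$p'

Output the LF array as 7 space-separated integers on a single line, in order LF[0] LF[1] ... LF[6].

Answer: 3 6 1 4 2 0 5

Derivation:
Char counts: '$':1, 'd':2, 'e':1, 'l':1, 'p':1, 'u':1
C (first-col start): C('$')=0, C('d')=1, C('e')=3, C('l')=4, C('p')=5, C('u')=6
L[0]='e': occ=0, LF[0]=C('e')+0=3+0=3
L[1]='u': occ=0, LF[1]=C('u')+0=6+0=6
L[2]='d': occ=0, LF[2]=C('d')+0=1+0=1
L[3]='l': occ=0, LF[3]=C('l')+0=4+0=4
L[4]='d': occ=1, LF[4]=C('d')+1=1+1=2
L[5]='$': occ=0, LF[5]=C('$')+0=0+0=0
L[6]='p': occ=0, LF[6]=C('p')+0=5+0=5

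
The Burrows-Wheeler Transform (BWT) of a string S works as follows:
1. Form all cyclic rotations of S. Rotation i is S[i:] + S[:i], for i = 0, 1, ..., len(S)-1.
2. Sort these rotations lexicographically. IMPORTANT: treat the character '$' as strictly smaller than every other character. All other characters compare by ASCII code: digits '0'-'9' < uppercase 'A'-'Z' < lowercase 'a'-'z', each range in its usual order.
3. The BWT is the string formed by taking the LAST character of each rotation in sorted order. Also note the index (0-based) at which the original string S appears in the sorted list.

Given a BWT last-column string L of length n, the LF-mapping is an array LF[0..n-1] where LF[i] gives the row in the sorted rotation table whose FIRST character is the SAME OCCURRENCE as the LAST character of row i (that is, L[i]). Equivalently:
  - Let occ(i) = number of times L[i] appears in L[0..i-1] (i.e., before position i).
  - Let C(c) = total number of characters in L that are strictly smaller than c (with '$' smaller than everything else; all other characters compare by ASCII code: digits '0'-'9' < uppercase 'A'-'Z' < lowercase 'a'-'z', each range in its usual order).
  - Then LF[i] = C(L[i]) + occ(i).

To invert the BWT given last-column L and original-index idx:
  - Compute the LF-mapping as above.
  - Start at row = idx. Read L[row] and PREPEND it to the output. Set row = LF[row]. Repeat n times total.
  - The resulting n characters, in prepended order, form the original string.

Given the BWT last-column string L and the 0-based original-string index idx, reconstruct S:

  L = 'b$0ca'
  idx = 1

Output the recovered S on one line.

Answer: 0acb$

Derivation:
LF mapping: 3 0 1 4 2
Walk LF starting at row 1, prepending L[row]:
  step 1: row=1, L[1]='$', prepend. Next row=LF[1]=0
  step 2: row=0, L[0]='b', prepend. Next row=LF[0]=3
  step 3: row=3, L[3]='c', prepend. Next row=LF[3]=4
  step 4: row=4, L[4]='a', prepend. Next row=LF[4]=2
  step 5: row=2, L[2]='0', prepend. Next row=LF[2]=1
Reversed output: 0acb$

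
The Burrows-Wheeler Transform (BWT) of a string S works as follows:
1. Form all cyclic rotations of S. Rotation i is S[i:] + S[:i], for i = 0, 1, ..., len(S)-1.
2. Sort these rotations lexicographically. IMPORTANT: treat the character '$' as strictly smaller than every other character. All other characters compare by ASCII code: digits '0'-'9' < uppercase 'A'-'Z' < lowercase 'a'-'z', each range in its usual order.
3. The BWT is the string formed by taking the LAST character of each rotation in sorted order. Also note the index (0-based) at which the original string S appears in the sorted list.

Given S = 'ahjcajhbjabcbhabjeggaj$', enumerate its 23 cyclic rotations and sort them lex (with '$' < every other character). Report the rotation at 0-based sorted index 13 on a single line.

Answer: gaj$ahjcajhbjabcbhabjeg

Derivation:
All 23 rotations (rotation i = S[i:]+S[:i]):
  rot[0] = ahjcajhbjabcbhabjeggaj$
  rot[1] = hjcajhbjabcbhabjeggaj$a
  rot[2] = jcajhbjabcbhabjeggaj$ah
  rot[3] = cajhbjabcbhabjeggaj$ahj
  rot[4] = ajhbjabcbhabjeggaj$ahjc
  rot[5] = jhbjabcbhabjeggaj$ahjca
  rot[6] = hbjabcbhabjeggaj$ahjcaj
  rot[7] = bjabcbhabjeggaj$ahjcajh
  rot[8] = jabcbhabjeggaj$ahjcajhb
  rot[9] = abcbhabjeggaj$ahjcajhbj
  rot[10] = bcbhabjeggaj$ahjcajhbja
  rot[11] = cbhabjeggaj$ahjcajhbjab
  rot[12] = bhabjeggaj$ahjcajhbjabc
  rot[13] = habjeggaj$ahjcajhbjabcb
  rot[14] = abjeggaj$ahjcajhbjabcbh
  rot[15] = bjeggaj$ahjcajhbjabcbha
  rot[16] = jeggaj$ahjcajhbjabcbhab
  rot[17] = eggaj$ahjcajhbjabcbhabj
  rot[18] = ggaj$ahjcajhbjabcbhabje
  rot[19] = gaj$ahjcajhbjabcbhabjeg
  rot[20] = aj$ahjcajhbjabcbhabjegg
  rot[21] = j$ahjcajhbjabcbhabjegga
  rot[22] = $ahjcajhbjabcbhabjeggaj
Sorted (with $ < everything):
  sorted[0] = $ahjcajhbjabcbhabjeggaj
  sorted[1] = abcbhabjeggaj$ahjcajhbj
  sorted[2] = abjeggaj$ahjcajhbjabcbh
  sorted[3] = ahjcajhbjabcbhabjeggaj$
  sorted[4] = aj$ahjcajhbjabcbhabjegg
  sorted[5] = ajhbjabcbhabjeggaj$ahjc
  sorted[6] = bcbhabjeggaj$ahjcajhbja
  sorted[7] = bhabjeggaj$ahjcajhbjabc
  sorted[8] = bjabcbhabjeggaj$ahjcajh
  sorted[9] = bjeggaj$ahjcajhbjabcbha
  sorted[10] = cajhbjabcbhabjeggaj$ahj
  sorted[11] = cbhabjeggaj$ahjcajhbjab
  sorted[12] = eggaj$ahjcajhbjabcbhabj
  sorted[13] = gaj$ahjcajhbjabcbhabjeg
  sorted[14] = ggaj$ahjcajhbjabcbhabje
  sorted[15] = habjeggaj$ahjcajhbjabcb
  sorted[16] = hbjabcbhabjeggaj$ahjcaj
  sorted[17] = hjcajhbjabcbhabjeggaj$a
  sorted[18] = j$ahjcajhbjabcbhabjegga
  sorted[19] = jabcbhabjeggaj$ahjcajhb
  sorted[20] = jcajhbjabcbhabjeggaj$ah
  sorted[21] = jeggaj$ahjcajhbjabcbhab
  sorted[22] = jhbjabcbhabjeggaj$ahjca
sorted[13] = gaj$ahjcajhbjabcbhabjeg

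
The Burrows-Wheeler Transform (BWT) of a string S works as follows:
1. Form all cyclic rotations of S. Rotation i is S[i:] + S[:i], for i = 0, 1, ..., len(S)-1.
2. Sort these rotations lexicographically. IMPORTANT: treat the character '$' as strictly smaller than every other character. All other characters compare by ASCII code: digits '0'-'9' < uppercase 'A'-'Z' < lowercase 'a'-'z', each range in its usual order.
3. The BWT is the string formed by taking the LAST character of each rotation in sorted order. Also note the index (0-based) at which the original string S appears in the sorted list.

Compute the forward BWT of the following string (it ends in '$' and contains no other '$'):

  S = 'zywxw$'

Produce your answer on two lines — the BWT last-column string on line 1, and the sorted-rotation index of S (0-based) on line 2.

All 6 rotations (rotation i = S[i:]+S[:i]):
  rot[0] = zywxw$
  rot[1] = ywxw$z
  rot[2] = wxw$zy
  rot[3] = xw$zyw
  rot[4] = w$zywx
  rot[5] = $zywxw
Sorted (with $ < everything):
  sorted[0] = $zywxw  (last char: 'w')
  sorted[1] = w$zywx  (last char: 'x')
  sorted[2] = wxw$zy  (last char: 'y')
  sorted[3] = xw$zyw  (last char: 'w')
  sorted[4] = ywxw$z  (last char: 'z')
  sorted[5] = zywxw$  (last char: '$')
Last column: wxywz$
Original string S is at sorted index 5

Answer: wxywz$
5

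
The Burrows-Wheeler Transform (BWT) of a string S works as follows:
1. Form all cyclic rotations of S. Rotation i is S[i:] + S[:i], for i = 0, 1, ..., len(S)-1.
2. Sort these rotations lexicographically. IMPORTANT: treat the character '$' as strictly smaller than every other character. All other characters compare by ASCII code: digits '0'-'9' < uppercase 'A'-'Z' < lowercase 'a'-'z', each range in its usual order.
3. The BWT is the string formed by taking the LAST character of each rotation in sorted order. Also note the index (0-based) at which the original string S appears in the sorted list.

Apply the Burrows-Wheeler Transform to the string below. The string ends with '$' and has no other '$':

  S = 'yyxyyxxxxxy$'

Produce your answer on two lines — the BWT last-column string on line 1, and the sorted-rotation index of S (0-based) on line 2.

All 12 rotations (rotation i = S[i:]+S[:i]):
  rot[0] = yyxyyxxxxxy$
  rot[1] = yxyyxxxxxy$y
  rot[2] = xyyxxxxxy$yy
  rot[3] = yyxxxxxy$yyx
  rot[4] = yxxxxxy$yyxy
  rot[5] = xxxxxy$yyxyy
  rot[6] = xxxxy$yyxyyx
  rot[7] = xxxy$yyxyyxx
  rot[8] = xxy$yyxyyxxx
  rot[9] = xy$yyxyyxxxx
  rot[10] = y$yyxyyxxxxx
  rot[11] = $yyxyyxxxxxy
Sorted (with $ < everything):
  sorted[0] = $yyxyyxxxxxy  (last char: 'y')
  sorted[1] = xxxxxy$yyxyy  (last char: 'y')
  sorted[2] = xxxxy$yyxyyx  (last char: 'x')
  sorted[3] = xxxy$yyxyyxx  (last char: 'x')
  sorted[4] = xxy$yyxyyxxx  (last char: 'x')
  sorted[5] = xy$yyxyyxxxx  (last char: 'x')
  sorted[6] = xyyxxxxxy$yy  (last char: 'y')
  sorted[7] = y$yyxyyxxxxx  (last char: 'x')
  sorted[8] = yxxxxxy$yyxy  (last char: 'y')
  sorted[9] = yxyyxxxxxy$y  (last char: 'y')
  sorted[10] = yyxxxxxy$yyx  (last char: 'x')
  sorted[11] = yyxyyxxxxxy$  (last char: '$')
Last column: yyxxxxyxyyx$
Original string S is at sorted index 11

Answer: yyxxxxyxyyx$
11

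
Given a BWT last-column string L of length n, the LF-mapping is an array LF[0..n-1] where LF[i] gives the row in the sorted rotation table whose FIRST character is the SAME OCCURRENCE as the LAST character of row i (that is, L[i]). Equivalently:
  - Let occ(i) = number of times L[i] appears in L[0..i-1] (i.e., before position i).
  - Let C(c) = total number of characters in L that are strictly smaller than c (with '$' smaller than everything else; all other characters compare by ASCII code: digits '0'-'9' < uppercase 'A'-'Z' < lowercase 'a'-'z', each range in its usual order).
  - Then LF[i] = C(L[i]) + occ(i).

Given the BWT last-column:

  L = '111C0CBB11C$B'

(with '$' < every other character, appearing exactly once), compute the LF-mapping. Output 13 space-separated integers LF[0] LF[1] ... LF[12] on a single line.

Char counts: '$':1, '0':1, '1':5, 'B':3, 'C':3
C (first-col start): C('$')=0, C('0')=1, C('1')=2, C('B')=7, C('C')=10
L[0]='1': occ=0, LF[0]=C('1')+0=2+0=2
L[1]='1': occ=1, LF[1]=C('1')+1=2+1=3
L[2]='1': occ=2, LF[2]=C('1')+2=2+2=4
L[3]='C': occ=0, LF[3]=C('C')+0=10+0=10
L[4]='0': occ=0, LF[4]=C('0')+0=1+0=1
L[5]='C': occ=1, LF[5]=C('C')+1=10+1=11
L[6]='B': occ=0, LF[6]=C('B')+0=7+0=7
L[7]='B': occ=1, LF[7]=C('B')+1=7+1=8
L[8]='1': occ=3, LF[8]=C('1')+3=2+3=5
L[9]='1': occ=4, LF[9]=C('1')+4=2+4=6
L[10]='C': occ=2, LF[10]=C('C')+2=10+2=12
L[11]='$': occ=0, LF[11]=C('$')+0=0+0=0
L[12]='B': occ=2, LF[12]=C('B')+2=7+2=9

Answer: 2 3 4 10 1 11 7 8 5 6 12 0 9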